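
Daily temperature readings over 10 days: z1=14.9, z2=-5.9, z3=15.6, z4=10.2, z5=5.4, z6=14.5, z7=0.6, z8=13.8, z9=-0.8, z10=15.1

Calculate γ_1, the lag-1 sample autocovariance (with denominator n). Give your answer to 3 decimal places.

-40.850

Mean z̄ = (14.9 − 5.9 + 15.6 + 10.2 + 5.4 + 14.5 + 0.6 + 13.8 − 0.8 + 15.1)/10 = 8.3400
Σ_{t=1}^{9}(z_t−z̄)(z_{t+1}−z̄) = -408.5016
γ_1 = -408.5016 / 10 = -40.850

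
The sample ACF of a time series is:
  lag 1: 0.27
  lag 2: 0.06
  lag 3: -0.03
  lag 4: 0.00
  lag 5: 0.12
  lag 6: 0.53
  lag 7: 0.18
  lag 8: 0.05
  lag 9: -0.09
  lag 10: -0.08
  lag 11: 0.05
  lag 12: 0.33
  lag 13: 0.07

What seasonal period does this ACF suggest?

6

The largest autocorrelation is r_6 = 0.53, with a weaker echo at lag 12 (0.33); the remaining lags stay at or below 0.27. The elevated value at lag 1 (0.27), dropping to 0.06 at lag 2, reflects decaying short-term dependence rather than seasonality.
The dominant spike at lag 6 indicates a seasonal period of 6.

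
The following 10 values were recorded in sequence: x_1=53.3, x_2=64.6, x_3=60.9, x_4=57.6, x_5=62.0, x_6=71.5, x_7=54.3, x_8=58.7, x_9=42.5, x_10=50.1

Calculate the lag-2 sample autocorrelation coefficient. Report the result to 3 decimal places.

Mean x̄ = (53.3 + 64.6 + 60.9 + 57.6 + 62.0 + 71.5 + 54.3 + 58.7 + 42.5 + 50.1)/10 = 57.5500
Numerator Σ_{t=1}^{8}(x_t−x̄)(x_{t+2}−x̄) = 43.6450
Denominator Σ(x_t−x̄)² = 587.2850
r_2 = 43.6450 / 587.2850 = 0.074

0.074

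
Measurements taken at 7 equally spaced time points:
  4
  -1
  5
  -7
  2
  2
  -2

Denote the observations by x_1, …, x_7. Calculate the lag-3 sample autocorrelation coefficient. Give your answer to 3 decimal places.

-0.035

Mean x̄ = (4 − 1 + 5 − 7 + 2 + 2 − 2)/7 = 0.4286
Deviations from mean: 3.5714, -1.4286, 4.5714, -7.4286, 1.5714, 1.5714, -2.4286
Numerator Σ_{t=1}^{4}(x_t−x̄)(x_{t+3}−x̄) = -3.5510
Denominator Σ(x_t−x̄)² = 101.7143
r_3 = -3.5510 / 101.7143 = -0.035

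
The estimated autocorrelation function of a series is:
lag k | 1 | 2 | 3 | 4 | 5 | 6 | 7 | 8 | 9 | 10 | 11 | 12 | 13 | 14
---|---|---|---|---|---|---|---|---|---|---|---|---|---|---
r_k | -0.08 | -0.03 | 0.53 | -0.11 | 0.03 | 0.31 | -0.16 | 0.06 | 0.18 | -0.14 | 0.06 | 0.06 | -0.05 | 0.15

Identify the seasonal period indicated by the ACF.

The largest autocorrelation is r_3 = 0.53, with weaker echoes at lags 6 (0.31) and 9 (0.18); the remaining lags stay at or below 0.15.
The dominant spike at lag 3 indicates a seasonal period of 3.

3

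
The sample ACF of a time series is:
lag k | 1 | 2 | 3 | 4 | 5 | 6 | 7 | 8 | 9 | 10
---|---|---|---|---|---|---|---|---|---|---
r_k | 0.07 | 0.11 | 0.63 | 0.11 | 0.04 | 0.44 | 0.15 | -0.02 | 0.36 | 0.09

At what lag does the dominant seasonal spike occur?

3

The largest autocorrelation is r_3 = 0.63, with weaker echoes at lags 6 (0.44) and 9 (0.36); the remaining lags stay at or below 0.15.
The dominant spike at lag 3 indicates a seasonal period of 3.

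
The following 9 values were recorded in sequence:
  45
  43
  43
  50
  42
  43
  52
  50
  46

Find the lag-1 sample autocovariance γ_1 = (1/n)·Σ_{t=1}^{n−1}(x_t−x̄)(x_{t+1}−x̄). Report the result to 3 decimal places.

0.222

Mean x̄ = (45 + 43 + 43 + 50 + 42 + 43 + 52 + 50 + 46)/9 = 46.0000
Σ_{t=1}^{8}(x_t−x̄)(x_{t+1}−x̄) = 2.0000
γ_1 = 2.0000 / 9 = 0.222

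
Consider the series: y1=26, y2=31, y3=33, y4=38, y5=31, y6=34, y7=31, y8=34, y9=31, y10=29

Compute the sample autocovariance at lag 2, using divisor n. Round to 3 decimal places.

Mean ȳ = (26 + 31 + 33 + 38 + 31 + 34 + 31 + 34 + 31 + 29)/10 = 31.8000
Σ_{t=1}^{8}(y_t−ȳ)(y_{t+2}−ȳ) = 0.7200
γ_2 = 0.7200 / 10 = 0.072

0.072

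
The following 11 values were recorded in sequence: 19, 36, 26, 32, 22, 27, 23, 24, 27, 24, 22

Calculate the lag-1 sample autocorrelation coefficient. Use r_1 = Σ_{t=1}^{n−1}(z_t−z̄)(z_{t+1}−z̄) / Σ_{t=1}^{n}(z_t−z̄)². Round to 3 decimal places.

Mean z̄ = (19 + 36 + 26 + 32 + 22 + 27 + 23 + 24 + 27 + 24 + 22)/11 = 25.6364
Numerator Σ_{t=1}^{10}(z_t−z̄)(z_{t+1}−z̄) = -88.5868
Denominator Σ(z_t−z̄)² = 234.5455
r_1 = -88.5868 / 234.5455 = -0.378

-0.378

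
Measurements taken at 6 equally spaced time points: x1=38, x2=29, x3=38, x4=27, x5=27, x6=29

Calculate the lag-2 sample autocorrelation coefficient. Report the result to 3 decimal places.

Mean x̄ = (38 + 29 + 38 + 27 + 27 + 29)/6 = 31.3333
Deviations from mean: 6.6667, -2.3333, 6.6667, -4.3333, -4.3333, -2.3333
Numerator Σ_{t=1}^{4}(x_t−x̄)(x_{t+2}−x̄) = 35.7778
Denominator Σ(x_t−x̄)² = 137.3333
r_2 = 35.7778 / 137.3333 = 0.261

0.261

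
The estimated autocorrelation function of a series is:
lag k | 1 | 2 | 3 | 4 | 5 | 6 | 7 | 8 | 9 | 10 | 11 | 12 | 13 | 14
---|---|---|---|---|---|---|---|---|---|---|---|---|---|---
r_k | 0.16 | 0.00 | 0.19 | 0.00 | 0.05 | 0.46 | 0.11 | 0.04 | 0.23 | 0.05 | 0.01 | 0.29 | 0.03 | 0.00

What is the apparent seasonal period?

6

The largest autocorrelation is r_6 = 0.46, with a weaker echo at lag 12 (0.29); the remaining lags stay at or below 0.23.
The dominant spike at lag 6 indicates a seasonal period of 6.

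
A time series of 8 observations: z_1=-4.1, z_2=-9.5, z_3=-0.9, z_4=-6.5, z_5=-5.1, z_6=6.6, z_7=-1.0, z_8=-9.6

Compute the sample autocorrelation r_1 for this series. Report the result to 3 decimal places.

Mean z̄ = (-4.1 − 9.5 − 0.9 − 6.5 − 5.1 + 6.6 − 1.0 − 9.6)/8 = -3.7625
Deviations from mean: -0.3375, -5.7375, 2.8625, -2.7375, -1.3375, 10.3625, 2.7625, -5.8375
Σ(z_t−z̄)(z_{t+1}−z̄) = (1.9364) + (-16.4236) + (-7.8361) + (3.6614) + (-13.8598) + (28.6264) + (-16.1261) = -20.0214
Denominator Σ(z_t−z̄)² = 199.5988
r_1 = -20.0214 / 199.5988 = -0.100

-0.100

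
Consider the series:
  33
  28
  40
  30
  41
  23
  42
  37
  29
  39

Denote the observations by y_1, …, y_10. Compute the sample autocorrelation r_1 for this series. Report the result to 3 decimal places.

-0.688

Mean ȳ = (33 + 28 + 40 + 30 + 41 + 23 + 42 + 37 + 29 + 39)/10 = 34.2000
Numerator Σ_{t=1}^{9}(y_t−ȳ)(y_{t+1}−ȳ) = -262.6400
Denominator Σ(y_t−ȳ)² = 381.6000
r_1 = -262.6400 / 381.6000 = -0.688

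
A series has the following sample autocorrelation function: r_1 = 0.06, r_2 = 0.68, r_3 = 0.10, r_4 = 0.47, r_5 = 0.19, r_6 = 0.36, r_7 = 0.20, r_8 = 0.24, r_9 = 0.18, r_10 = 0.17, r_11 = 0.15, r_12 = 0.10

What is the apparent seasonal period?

The largest autocorrelation is r_2 = 0.68, with weaker echoes at lags 4 (0.47), 6 (0.36) and 8 (0.24); the remaining lags stay at or below 0.20.
The dominant spike at lag 2 indicates a seasonal period of 2.

2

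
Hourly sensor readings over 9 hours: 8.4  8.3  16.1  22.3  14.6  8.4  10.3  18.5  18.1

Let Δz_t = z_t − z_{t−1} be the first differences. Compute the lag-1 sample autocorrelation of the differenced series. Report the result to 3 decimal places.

First differences Δz: -0.1, 7.8, 6.2, -7.7, -6.2, 1.9, 8.2, -0.4
Mean of differences = 1.2125
Numerator Σ(Δz_t−Δz̄)(Δz_{t+1}−Δz̄) = 34.2623
Denominator Σ(Δz_t−Δz̄)² = 256.2688
r_1(Δz) = 34.2623 / 256.2688 = 0.134

0.134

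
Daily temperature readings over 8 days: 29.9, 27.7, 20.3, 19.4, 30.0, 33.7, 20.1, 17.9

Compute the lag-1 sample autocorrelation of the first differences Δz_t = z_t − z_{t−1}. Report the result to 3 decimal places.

0.046

First differences Δz: -2.2, -7.4, -0.9, 10.6, 3.7, -13.6, -2.2
Mean of differences = -1.7143
Numerator Σ(Δz_t−Δz̄)(Δz_{t+1}−Δz̄) = 16.2527
Denominator Σ(Δz_t−Δz̄)² = 355.6886
r_1(Δz) = 16.2527 / 355.6886 = 0.046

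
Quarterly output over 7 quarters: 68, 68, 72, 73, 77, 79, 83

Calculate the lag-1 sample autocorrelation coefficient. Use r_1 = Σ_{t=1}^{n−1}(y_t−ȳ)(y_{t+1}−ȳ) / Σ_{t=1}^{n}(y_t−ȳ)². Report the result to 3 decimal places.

Mean ȳ = (68 + 68 + 72 + 73 + 77 + 79 + 83)/7 = 74.2857
Numerator Σ_{t=1}^{6}(y_t−ȳ)(y_{t+1}−ȳ) = 107.2041
Denominator Σ(y_t−ȳ)² = 191.4286
r_1 = 107.2041 / 191.4286 = 0.560

0.560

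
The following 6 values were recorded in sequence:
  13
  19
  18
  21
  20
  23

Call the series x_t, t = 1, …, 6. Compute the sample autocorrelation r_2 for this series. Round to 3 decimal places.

Mean x̄ = (13 + 19 + 18 + 21 + 20 + 23)/6 = 19.0000
Deviations from mean: -6.0000, 0.0000, -1.0000, 2.0000, 1.0000, 4.0000
Σ(x_t−x̄)(x_{t+2}−x̄) = (6.0000) + (0.0000) + (-1.0000) + (8.0000) = 13.0000
Denominator Σ(x_t−x̄)² = 58.0000
r_2 = 13.0000 / 58.0000 = 0.224

0.224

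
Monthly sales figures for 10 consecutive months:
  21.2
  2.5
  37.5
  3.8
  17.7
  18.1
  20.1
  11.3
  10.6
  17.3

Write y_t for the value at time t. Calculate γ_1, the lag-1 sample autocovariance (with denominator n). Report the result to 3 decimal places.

Mean ȳ = (21.2 + 2.5 + 37.5 + 3.8 + 17.7 + 18.1 + 20.1 + 11.3 + 10.6 + 17.3)/10 = 16.0100
Σ_{t=1}^{9}(y_t−ȳ)(y_{t+1}−ȳ) = -632.1561
γ_1 = -632.1561 / 10 = -63.216

-63.216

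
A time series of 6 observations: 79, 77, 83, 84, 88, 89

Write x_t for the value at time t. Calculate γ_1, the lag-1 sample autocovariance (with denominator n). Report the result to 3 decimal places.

Mean x̄ = (79 + 77 + 83 + 84 + 88 + 89)/6 = 83.3333
Σ_{t=1}^{5}(x_t−x̄)(x_{t+1}−x̄) = 58.8889
γ_1 = 58.8889 / 6 = 9.815

9.815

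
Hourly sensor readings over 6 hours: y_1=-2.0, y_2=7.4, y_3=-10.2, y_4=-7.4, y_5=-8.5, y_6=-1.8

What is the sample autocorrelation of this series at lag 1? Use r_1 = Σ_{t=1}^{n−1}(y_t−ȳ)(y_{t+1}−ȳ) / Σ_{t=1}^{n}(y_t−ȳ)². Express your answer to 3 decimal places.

-0.100

Mean ȳ = (-2.0 + 7.4 − 10.2 − 7.4 − 8.5 − 1.8)/6 = -3.7500
Deviations from mean: 1.7500, 11.1500, -6.4500, -3.6500, -4.7500, 1.9500
Numerator Σ_{t=1}^{5}(y_t−ȳ)(y_{t+1}−ȳ) = -20.7875
Denominator Σ(y_t−ȳ)² = 208.6750
r_1 = -20.7875 / 208.6750 = -0.100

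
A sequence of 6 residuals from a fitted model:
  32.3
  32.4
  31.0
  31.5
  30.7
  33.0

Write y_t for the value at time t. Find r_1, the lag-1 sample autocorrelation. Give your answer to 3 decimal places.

-0.227

Mean ȳ = (32.3 + 32.4 + 31.0 + 31.5 + 30.7 + 33.0)/6 = 31.8167
Deviations from mean: 0.4833, 0.5833, -0.8167, -0.3167, -1.1167, 1.1833
Σ(y_t−ȳ)(y_{t+1}−ȳ) = (0.2819) + (-0.4764) + (0.2586) + (0.3536) + (-1.3214) = -0.9036
Denominator Σ(y_t−ȳ)² = 3.9883
r_1 = -0.9036 / 3.9883 = -0.227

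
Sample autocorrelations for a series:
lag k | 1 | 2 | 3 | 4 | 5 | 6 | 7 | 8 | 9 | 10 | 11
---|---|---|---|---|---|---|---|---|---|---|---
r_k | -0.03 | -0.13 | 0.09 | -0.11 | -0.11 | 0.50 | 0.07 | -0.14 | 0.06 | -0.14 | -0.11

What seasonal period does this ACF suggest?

The largest autocorrelation is r_6 = 0.50; the remaining lags stay at or below 0.09.
The dominant spike at lag 6 indicates a seasonal period of 6.

6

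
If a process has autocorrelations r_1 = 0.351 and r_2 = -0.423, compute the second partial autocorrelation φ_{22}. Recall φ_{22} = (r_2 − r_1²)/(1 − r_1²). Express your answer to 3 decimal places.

-0.623

φ_{22} = (r_2 − r_1²) / (1 − r_1²)
r_1² = (0.351)² = 0.123201
Numerator = -0.423 − 0.1232 = -0.5462; denominator = 1 − 0.1232 = 0.8768
φ_{22} = -0.5462 / 0.8768 = -0.623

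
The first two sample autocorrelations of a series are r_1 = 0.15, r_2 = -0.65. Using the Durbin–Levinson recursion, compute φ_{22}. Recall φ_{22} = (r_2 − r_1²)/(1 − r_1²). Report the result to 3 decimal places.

-0.688

φ_{22} = (r_2 − r_1²) / (1 − r_1²)
r_1² = (0.15)² = 0.0225
Numerator = -0.65 − 0.0225 = -0.6725; denominator = 1 − 0.0225 = 0.9775
φ_{22} = -0.6725 / 0.9775 = -0.688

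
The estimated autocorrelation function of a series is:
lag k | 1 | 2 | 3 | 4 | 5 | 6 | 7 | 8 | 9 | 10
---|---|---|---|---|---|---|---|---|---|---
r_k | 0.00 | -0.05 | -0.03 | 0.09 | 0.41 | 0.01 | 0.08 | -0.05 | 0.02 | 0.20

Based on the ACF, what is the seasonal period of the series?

The largest autocorrelation is r_5 = 0.41, with a weaker echo at lag 10 (0.20); the remaining lags stay at or below 0.09.
The dominant spike at lag 5 indicates a seasonal period of 5.

5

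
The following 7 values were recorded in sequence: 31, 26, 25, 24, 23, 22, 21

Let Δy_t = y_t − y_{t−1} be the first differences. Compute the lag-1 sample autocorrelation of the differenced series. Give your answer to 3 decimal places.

First differences Δy: -5, -1, -1, -1, -1, -1
Mean of differences = -1.6667
Numerator Σ(Δy_t−Δȳ)(Δy_{t+1}−Δȳ) = -0.4444
Denominator Σ(Δy_t−Δȳ)² = 13.3333
r_1(Δy) = -0.4444 / 13.3333 = -0.033

-0.033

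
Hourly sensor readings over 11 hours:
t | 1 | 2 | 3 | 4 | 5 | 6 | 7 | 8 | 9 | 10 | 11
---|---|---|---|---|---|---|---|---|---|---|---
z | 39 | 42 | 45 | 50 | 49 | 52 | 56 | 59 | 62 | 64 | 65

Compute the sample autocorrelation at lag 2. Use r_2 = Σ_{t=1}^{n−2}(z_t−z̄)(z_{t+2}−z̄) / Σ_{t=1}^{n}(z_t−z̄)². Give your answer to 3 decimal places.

Mean z̄ = (39 + 42 + 45 + 50 + 49 + 52 + 56 + 59 + 62 + 64 + 65)/11 = 53.0000
Numerator Σ_{t=1}^{9}(z_t−z̄)(z_{t+2}−z̄) = 363.0000
Denominator Σ(z_t−z̄)² = 798.0000
r_2 = 363.0000 / 798.0000 = 0.455

0.455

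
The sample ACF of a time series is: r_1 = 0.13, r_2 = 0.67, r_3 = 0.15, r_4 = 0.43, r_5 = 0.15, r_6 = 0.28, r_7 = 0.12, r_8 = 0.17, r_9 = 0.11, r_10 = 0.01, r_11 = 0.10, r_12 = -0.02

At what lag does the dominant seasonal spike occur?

The largest autocorrelation is r_2 = 0.67, with weaker echoes at lags 4 (0.43), 6 (0.28) and 8 (0.17); the remaining lags stay at or below 0.15.
The dominant spike at lag 2 indicates a seasonal period of 2.

2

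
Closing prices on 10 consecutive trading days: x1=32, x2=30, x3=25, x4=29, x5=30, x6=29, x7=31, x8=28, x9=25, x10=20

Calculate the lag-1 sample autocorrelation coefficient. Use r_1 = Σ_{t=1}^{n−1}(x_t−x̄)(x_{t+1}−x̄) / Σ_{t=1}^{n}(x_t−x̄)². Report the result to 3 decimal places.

0.259

Mean x̄ = (32 + 30 + 25 + 29 + 30 + 29 + 31 + 28 + 25 + 20)/10 = 27.9000
Numerator Σ_{t=1}^{9}(x_t−x̄)(x_{t+1}−x̄) = 30.2900
Denominator Σ(x_t−x̄)² = 116.9000
r_1 = 30.2900 / 116.9000 = 0.259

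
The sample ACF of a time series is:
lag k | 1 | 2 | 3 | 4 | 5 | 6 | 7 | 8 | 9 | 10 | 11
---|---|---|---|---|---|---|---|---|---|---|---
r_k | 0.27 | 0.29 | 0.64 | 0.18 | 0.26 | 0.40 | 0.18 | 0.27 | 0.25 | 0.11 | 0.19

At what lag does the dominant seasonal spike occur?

3

The largest autocorrelation is r_3 = 0.64, with a weaker echo at lag 6 (0.40); the remaining lags stay at or below 0.29.
The dominant spike at lag 3 indicates a seasonal period of 3.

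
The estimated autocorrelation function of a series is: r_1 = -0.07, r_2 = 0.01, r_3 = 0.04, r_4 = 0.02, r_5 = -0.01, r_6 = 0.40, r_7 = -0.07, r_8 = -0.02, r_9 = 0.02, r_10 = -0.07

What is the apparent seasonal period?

The largest autocorrelation is r_6 = 0.40; the remaining lags stay at or below 0.04.
The dominant spike at lag 6 indicates a seasonal period of 6.

6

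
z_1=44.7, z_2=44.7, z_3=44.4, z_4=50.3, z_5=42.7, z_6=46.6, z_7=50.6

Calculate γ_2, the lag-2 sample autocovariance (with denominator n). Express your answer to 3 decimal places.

-1.546

Mean z̄ = (44.7 + 44.7 + 44.4 + 50.3 + 42.7 + 46.6 + 50.6)/7 = 46.2857
Σ_{t=1}^{5}(z_t−z̄)(z_{t+2}−z̄) = -10.8218
γ_2 = -10.8218 / 7 = -1.546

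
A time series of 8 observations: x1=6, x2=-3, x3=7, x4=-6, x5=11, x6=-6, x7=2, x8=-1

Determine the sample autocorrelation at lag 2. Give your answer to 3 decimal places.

Mean x̄ = (6 − 3 + 7 − 6 + 11 − 6 + 2 − 1)/8 = 1.2500
Σ(x_t−x̄)(x_{t+2}−x̄) = (27.3125) + (30.8125) + (56.0625) + (52.5625) + (7.3125) + (16.3125) = 190.3750
Denominator Σ(x_t−x̄)² = 279.5000
r_2 = 190.3750 / 279.5000 = 0.681

0.681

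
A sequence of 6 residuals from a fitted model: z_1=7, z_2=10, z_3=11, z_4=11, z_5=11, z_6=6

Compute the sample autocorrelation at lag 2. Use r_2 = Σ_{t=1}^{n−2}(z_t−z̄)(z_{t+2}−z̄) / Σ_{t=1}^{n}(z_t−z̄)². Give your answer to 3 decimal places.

Mean z̄ = (7 + 10 + 11 + 11 + 11 + 6)/6 = 9.3333
Σ(z_t−z̄)(z_{t+2}−z̄) = (-3.8889) + (1.1111) + (2.7778) + (-5.5556) = -5.5556
Denominator Σ(z_t−z̄)² = 25.3333
r_2 = -5.5556 / 25.3333 = -0.219

-0.219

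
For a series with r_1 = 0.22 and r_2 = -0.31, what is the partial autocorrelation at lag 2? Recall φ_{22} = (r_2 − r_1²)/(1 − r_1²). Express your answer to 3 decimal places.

-0.377

φ_{22} = (r_2 − r_1²) / (1 − r_1²)
r_1² = (0.22)² = 0.0484
Numerator = -0.31 − 0.0484 = -0.3584; denominator = 1 − 0.0484 = 0.9516
φ_{22} = -0.3584 / 0.9516 = -0.377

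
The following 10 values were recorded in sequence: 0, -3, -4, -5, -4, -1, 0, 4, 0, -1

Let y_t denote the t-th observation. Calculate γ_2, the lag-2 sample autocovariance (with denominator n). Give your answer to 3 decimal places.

Mean ȳ = (0 − 3 − 4 − 5 − 4 − 1 + 0 + 4 + 0 − 1)/10 = -1.4000
Σ_{t=1}^{8}(y_t−ȳ)(y_{t+2}−ȳ) = 10.0800
γ_2 = 10.0800 / 10 = 1.008

1.008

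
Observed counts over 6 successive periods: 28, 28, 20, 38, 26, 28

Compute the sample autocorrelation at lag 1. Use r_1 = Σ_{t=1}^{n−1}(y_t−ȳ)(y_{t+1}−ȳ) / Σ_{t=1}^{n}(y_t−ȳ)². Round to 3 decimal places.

Mean ȳ = (28 + 28 + 20 + 38 + 26 + 28)/6 = 28.0000
Deviations from mean: 0.0000, 0.0000, -8.0000, 10.0000, -2.0000, 0.0000
Σ(y_t−ȳ)(y_{t+1}−ȳ) = (0.0000) + (0.0000) + (-80.0000) + (-20.0000) + (0.0000) = -100.0000
Denominator Σ(y_t−ȳ)² = 168.0000
r_1 = -100.0000 / 168.0000 = -0.595

-0.595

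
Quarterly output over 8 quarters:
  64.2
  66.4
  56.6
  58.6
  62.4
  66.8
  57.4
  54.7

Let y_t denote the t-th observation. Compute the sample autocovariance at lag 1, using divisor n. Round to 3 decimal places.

Mean ȳ = (64.2 + 66.4 + 56.6 + 58.6 + 62.4 + 66.8 + 57.4 + 54.7)/8 = 60.8875
Deviations: 3.3125, 5.5125, -4.2875, -2.2875, 1.5125, 5.9125, -3.4875, -6.1875
Σ_{t=1}^{7}(y_t−ȳ)(y_{t+1}−ȳ) = 10.8748
γ_1 = 10.8748 / 8 = 1.359

1.359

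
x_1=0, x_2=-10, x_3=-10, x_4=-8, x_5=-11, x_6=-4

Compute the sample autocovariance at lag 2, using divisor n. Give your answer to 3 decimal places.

Mean x̄ = (0 − 10 − 10 − 8 − 11 − 4)/6 = -7.1667
Deviations: 7.1667, -2.8333, -2.8333, -0.8333, -3.8333, 3.1667
Σ_{t=1}^{4}(x_t−x̄)(x_{t+2}−x̄) = -9.7222
γ_2 = -9.7222 / 6 = -1.620

-1.620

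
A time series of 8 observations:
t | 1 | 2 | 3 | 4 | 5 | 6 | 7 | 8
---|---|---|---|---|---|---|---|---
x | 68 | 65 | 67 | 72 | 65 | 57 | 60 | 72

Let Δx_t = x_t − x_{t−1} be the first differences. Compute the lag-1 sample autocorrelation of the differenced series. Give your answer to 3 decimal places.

First differences Δx: -3, 2, 5, -7, -8, 3, 12
Mean of differences = 0.5714
Numerator Σ(Δx_t−Δx̄)(Δx_{t+1}−Δx̄) = 39.5306
Denominator Σ(Δx_t−Δx̄)² = 301.7143
r_1(Δx) = 39.5306 / 301.7143 = 0.131

0.131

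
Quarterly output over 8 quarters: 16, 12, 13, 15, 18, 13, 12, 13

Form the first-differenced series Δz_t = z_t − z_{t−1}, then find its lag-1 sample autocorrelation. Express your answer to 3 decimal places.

First differences Δz: -4, 1, 2, 3, -5, -1, 1
Mean of differences = -0.4286
Numerator Σ(Δz_t−Δz̄)(Δz_{t+1}−Δz̄) = -7.1837
Denominator Σ(Δz_t−Δz̄)² = 55.7143
r_1(Δz) = -7.1837 / 55.7143 = -0.129

-0.129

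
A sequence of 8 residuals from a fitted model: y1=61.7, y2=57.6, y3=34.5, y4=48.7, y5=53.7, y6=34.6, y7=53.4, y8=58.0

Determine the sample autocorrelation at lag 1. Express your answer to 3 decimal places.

Mean ȳ = (61.7 + 57.6 + 34.5 + 48.7 + 53.7 + 34.6 + 53.4 + 58.0)/8 = 50.2750
Deviations from mean: 11.4250, 7.3250, -15.7750, -1.5750, 3.4250, -15.6750, 3.1250, 7.7250
Σ(y_t−ȳ)(y_{t+1}−ȳ) = (83.6881) + (-115.5519) + (24.8456) + (-5.3944) + (-53.6869) + (-48.9844) + (24.1406) = -90.9431
Denominator Σ(y_t−ȳ)² = 762.3950
r_1 = -90.9431 / 762.3950 = -0.119

-0.119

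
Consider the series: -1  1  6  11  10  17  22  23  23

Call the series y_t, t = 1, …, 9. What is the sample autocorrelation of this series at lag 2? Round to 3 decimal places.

0.342

Mean ȳ = (-1 + 1 + 6 + 11 + 10 + 17 + 22 + 23 + 23)/9 = 12.4444
Σ(y_t−ȳ)(y_{t+2}−ȳ) = (86.6420) + (16.5309) + (15.7531) + (-6.5802) + (-23.3580) + (48.0864) + (100.8642) = 237.9383
Denominator Σ(y_t−ȳ)² = 696.2222
r_2 = 237.9383 / 696.2222 = 0.342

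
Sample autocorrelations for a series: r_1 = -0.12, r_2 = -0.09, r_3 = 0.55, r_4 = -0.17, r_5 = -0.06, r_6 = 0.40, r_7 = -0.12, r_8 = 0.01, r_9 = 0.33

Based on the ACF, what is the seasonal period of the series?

3

The largest autocorrelation is r_3 = 0.55, with weaker echoes at lags 6 (0.40) and 9 (0.33); the remaining lags stay at or below 0.01.
The dominant spike at lag 3 indicates a seasonal period of 3.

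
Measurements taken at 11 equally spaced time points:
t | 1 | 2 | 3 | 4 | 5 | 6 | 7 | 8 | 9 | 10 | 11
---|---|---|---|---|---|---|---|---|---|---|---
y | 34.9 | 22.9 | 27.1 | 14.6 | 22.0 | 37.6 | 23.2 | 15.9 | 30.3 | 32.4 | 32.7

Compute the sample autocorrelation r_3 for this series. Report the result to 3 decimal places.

-0.051

Mean ȳ = (34.9 + 22.9 + 27.1 + 14.6 + 22.0 + 37.6 + 23.2 + 15.9 + 30.3 + 32.4 + 32.7)/11 = 26.6909
Numerator Σ_{t=1}^{8}(y_t−ȳ)(y_{t+3}−ȳ) = -29.5839
Denominator Σ(y_t−ȳ)² = 579.4891
r_3 = -29.5839 / 579.4891 = -0.051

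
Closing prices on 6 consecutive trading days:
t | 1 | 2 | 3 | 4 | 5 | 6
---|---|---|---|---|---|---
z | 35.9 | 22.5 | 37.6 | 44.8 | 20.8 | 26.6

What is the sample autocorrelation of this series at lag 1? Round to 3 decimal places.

-0.228

Mean z̄ = (35.9 + 22.5 + 37.6 + 44.8 + 20.8 + 26.6)/6 = 31.3667
Deviations from mean: 4.5333, -8.8667, 6.2333, 13.4333, -10.5667, -4.7667
Σ(z_t−z̄)(z_{t+1}−z̄) = (-40.1956) + (-55.2689) + (83.7344) + (-141.9456) + (50.3678) = -103.3078
Denominator Σ(z_t−z̄)² = 452.8533
r_1 = -103.3078 / 452.8533 = -0.228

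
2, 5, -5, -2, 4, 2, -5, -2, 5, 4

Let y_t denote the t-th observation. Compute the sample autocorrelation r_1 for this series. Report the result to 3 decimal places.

Mean ȳ = (2 + 5 − 5 − 2 + 4 + 2 − 5 − 2 + 5 + 4)/10 = 0.8000
Numerator Σ_{t=1}^{9}(y_t−ȳ)(y_{t+1}−ȳ) = 2.7600
Denominator Σ(y_t−ȳ)² = 141.6000
r_1 = 2.7600 / 141.6000 = 0.019

0.019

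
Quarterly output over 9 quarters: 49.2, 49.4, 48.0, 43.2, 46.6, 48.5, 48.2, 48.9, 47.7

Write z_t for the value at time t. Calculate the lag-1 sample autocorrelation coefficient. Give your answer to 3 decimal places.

Mean z̄ = (49.2 + 49.4 + 48.0 + 43.2 + 46.6 + 48.5 + 48.2 + 48.9 + 47.7)/9 = 47.7444
Numerator Σ_{t=1}^{8}(z_t−z̄)(z_{t+1}−z̄) = 6.8269
Denominator Σ(z_t−z̄)² = 29.0022
r_1 = 6.8269 / 29.0022 = 0.235

0.235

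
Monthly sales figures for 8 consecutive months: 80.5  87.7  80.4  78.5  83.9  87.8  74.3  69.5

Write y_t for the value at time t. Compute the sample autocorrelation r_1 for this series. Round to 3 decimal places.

0.150

Mean ȳ = (80.5 + 87.7 + 80.4 + 78.5 + 83.9 + 87.8 + 74.3 + 69.5)/8 = 80.3250
Deviations from mean: 0.1750, 7.3750, 0.0750, -1.8250, 3.5750, 7.4750, -6.0250, -10.8250
Σ(y_t−ȳ)(y_{t+1}−ȳ) = (1.2906) + (0.5531) + (-0.1369) + (-6.5244) + (26.7231) + (-45.0369) + (65.2206) = 42.0894
Denominator Σ(y_t−ȳ)² = 279.8950
r_1 = 42.0894 / 279.8950 = 0.150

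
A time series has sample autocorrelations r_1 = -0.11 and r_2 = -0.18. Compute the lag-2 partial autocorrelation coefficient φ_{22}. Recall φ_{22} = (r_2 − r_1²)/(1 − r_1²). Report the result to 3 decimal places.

-0.194

φ_{22} = (r_2 − r_1²) / (1 − r_1²)
r_1² = (-0.11)² = 0.0121
Numerator = -0.18 − 0.0121 = -0.1921; denominator = 1 − 0.0121 = 0.9879
φ_{22} = -0.1921 / 0.9879 = -0.194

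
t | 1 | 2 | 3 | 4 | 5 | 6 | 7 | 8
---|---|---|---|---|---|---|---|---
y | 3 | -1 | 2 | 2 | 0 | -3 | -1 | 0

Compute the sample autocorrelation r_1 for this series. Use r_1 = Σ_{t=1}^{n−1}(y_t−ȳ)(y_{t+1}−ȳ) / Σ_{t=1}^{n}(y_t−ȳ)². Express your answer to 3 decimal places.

Mean ȳ = (3 − 1 + 2 + 2 + 0 − 3 − 1 + 0)/8 = 0.2500
Numerator Σ_{t=1}^{7}(y_t−ȳ)(y_{t+1}−ȳ) = 2.1875
Denominator Σ(y_t−ȳ)² = 27.5000
r_1 = 2.1875 / 27.5000 = 0.080

0.080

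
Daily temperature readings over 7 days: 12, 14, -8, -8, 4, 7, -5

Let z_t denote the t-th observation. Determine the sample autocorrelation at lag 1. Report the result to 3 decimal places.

Mean z̄ = (12 + 14 − 8 − 8 + 4 + 7 − 5)/7 = 2.2857
Σ(z_t−z̄)(z_{t+1}−z̄) = (113.7959) + (-120.4898) + (105.7959) + (-17.6327) + (8.0816) + (-34.3469) = 55.2041
Denominator Σ(z_t−z̄)² = 521.4286
r_1 = 55.2041 / 521.4286 = 0.106

0.106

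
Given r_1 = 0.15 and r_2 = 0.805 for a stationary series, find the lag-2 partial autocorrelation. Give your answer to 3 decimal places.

φ_{22} = (r_2 − r_1²) / (1 − r_1²)
r_1² = (0.15)² = 0.0225
Numerator = 0.805 − 0.0225 = 0.7825; denominator = 1 − 0.0225 = 0.9775
φ_{22} = 0.7825 / 0.9775 = 0.801

0.801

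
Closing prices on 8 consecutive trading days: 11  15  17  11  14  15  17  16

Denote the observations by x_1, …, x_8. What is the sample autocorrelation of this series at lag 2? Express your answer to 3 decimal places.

Mean x̄ = (11 + 15 + 17 + 11 + 14 + 15 + 17 + 16)/8 = 14.5000
Deviations from mean: -3.5000, 0.5000, 2.5000, -3.5000, -0.5000, 0.5000, 2.5000, 1.5000
Σ(x_t−x̄)(x_{t+2}−x̄) = (-8.7500) + (-1.7500) + (-1.2500) + (-1.7500) + (-1.2500) + (0.7500) = -14.0000
Denominator Σ(x_t−x̄)² = 40.0000
r_2 = -14.0000 / 40.0000 = -0.350

-0.350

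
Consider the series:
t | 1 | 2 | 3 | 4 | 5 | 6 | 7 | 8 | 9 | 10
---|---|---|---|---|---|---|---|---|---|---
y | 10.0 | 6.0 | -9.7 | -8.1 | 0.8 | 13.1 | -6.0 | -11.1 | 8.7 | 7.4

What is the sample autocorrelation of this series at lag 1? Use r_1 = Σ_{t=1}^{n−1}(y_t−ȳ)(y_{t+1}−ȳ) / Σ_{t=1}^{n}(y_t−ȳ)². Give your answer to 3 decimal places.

0.062

Mean ȳ = (10.0 + 6.0 − 9.7 − 8.1 + 0.8 + 13.1 − 6.0 − 11.1 + 8.7 + 7.4)/10 = 1.1100
Numerator Σ_{t=1}^{9}(y_t−ȳ)(y_{t+1}−ȳ) = 45.9409
Denominator Σ(y_t−ȳ)² = 745.2890
r_1 = 45.9409 / 745.2890 = 0.062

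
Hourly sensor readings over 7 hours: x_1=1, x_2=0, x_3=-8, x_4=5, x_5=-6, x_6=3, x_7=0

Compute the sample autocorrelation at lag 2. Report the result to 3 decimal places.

Mean x̄ = (1 + 0 − 8 + 5 − 6 + 3 + 0)/7 = -0.7143
Numerator Σ_{t=1}^{5}(x_t−x̄)(x_{t+2}−x̄) = 47.5510
Denominator Σ(x_t−x̄)² = 131.4286
r_2 = 47.5510 / 131.4286 = 0.362

0.362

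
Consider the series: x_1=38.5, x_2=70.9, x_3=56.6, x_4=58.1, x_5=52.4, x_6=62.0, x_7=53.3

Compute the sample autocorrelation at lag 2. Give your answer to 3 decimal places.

0.069

Mean x̄ = (38.5 + 70.9 + 56.6 + 58.1 + 52.4 + 62.0 + 53.3)/7 = 55.9714
Σ(x_t−x̄)(x_{t+2}−x̄) = (-10.9820) + (31.7765) + (-2.2449) + (12.8322) + (9.5408) = 40.9227
Denominator Σ(x_t−x̄)² = 589.2743
r_2 = 40.9227 / 589.2743 = 0.069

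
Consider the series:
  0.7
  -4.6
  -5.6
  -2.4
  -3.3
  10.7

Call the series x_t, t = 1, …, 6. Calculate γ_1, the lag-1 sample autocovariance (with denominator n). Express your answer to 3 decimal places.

-0.650

Mean x̄ = (0.7 − 4.6 − 5.6 − 2.4 − 3.3 + 10.7)/6 = -0.7500
Deviations: 1.4500, -3.8500, -4.8500, -1.6500, -2.5500, 11.4500
Σ_{t=1}^{5}(x_t−x̄)(x_{t+1}−x̄) = -3.8975
γ_1 = -3.8975 / 6 = -0.650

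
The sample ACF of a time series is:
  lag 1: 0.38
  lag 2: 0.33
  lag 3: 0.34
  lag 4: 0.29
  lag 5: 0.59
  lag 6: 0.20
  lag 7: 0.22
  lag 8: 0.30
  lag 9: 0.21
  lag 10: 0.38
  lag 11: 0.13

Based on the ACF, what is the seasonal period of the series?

5

The largest autocorrelation is r_5 = 0.59; the remaining lags stay at or below 0.38. The elevated value at lag 1 (0.38), dropping to 0.33 at lag 2, reflects decaying short-term dependence rather than seasonality.
The dominant spike at lag 5 indicates a seasonal period of 5.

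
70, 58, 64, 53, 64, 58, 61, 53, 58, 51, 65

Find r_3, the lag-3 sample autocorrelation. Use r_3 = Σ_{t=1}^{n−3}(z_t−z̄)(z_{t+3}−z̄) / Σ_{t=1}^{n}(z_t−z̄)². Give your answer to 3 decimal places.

Mean z̄ = (70 + 58 + 64 + 53 + 64 + 58 + 61 + 53 + 58 + 51 + 65)/11 = 59.5455
Numerator Σ_{t=1}^{8}(z_t−z̄)(z_{t+3}−z̄) = -166.6198
Denominator Σ(z_t−z̄)² = 346.7273
r_3 = -166.6198 / 346.7273 = -0.481

-0.481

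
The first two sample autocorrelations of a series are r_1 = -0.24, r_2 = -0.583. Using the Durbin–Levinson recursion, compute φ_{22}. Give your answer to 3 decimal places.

-0.680

φ_{22} = (r_2 − r_1²) / (1 − r_1²)
r_1² = (-0.24)² = 0.0576
Numerator = -0.583 − 0.0576 = -0.6406; denominator = 1 − 0.0576 = 0.9424
φ_{22} = -0.6406 / 0.9424 = -0.680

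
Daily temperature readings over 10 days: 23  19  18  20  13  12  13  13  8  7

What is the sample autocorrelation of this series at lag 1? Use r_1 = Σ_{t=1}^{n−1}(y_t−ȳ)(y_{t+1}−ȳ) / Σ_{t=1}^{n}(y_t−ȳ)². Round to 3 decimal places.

0.541

Mean ȳ = (23 + 19 + 18 + 20 + 13 + 12 + 13 + 13 + 8 + 7)/10 = 14.6000
Numerator Σ_{t=1}^{9}(y_t−ȳ)(y_{t+1}−ȳ) = 133.2400
Denominator Σ(y_t−ȳ)² = 246.4000
r_1 = 133.2400 / 246.4000 = 0.541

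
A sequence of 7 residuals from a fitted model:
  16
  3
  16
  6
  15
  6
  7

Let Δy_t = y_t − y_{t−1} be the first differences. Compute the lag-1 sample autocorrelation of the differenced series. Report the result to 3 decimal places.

-0.811

First differences Δy: -13, 13, -10, 9, -9, 1
Mean of differences = -1.5000
Numerator Σ(Δy_t−Δȳ)(Δy_{t+1}−Δȳ) = -476.7500
Denominator Σ(Δy_t−Δȳ)² = 587.5000
r_1(Δy) = -476.7500 / 587.5000 = -0.811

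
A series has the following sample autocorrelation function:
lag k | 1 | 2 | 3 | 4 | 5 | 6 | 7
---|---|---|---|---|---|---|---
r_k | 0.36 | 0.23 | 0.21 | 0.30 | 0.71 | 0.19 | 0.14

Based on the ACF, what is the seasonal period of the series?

5

The largest autocorrelation is r_5 = 0.71; the remaining lags stay at or below 0.36. The elevated value at lag 1 (0.36), dropping to 0.23 at lag 2, reflects decaying short-term dependence rather than seasonality.
The dominant spike at lag 5 indicates a seasonal period of 5.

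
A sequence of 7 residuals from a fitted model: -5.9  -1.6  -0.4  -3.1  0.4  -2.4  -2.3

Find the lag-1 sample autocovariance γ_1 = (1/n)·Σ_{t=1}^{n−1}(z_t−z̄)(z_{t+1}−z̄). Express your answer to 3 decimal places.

-0.808

Mean z̄ = (-5.9 − 1.6 − 0.4 − 3.1 + 0.4 − 2.4 − 2.3)/7 = -2.1857
Deviations: -3.7143, 0.5857, 1.7857, -0.9143, 2.5857, -0.2143, -0.1143
Σ_{t=1}^{6}(z_t−z̄)(z_{t+1}−z̄) = -5.6559
γ_1 = -5.6559 / 7 = -0.808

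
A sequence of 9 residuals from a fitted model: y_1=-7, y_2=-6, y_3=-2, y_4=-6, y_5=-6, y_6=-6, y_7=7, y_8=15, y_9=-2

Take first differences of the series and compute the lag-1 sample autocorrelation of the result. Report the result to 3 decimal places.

-0.104

First differences Δy: 1, 4, -4, 0, 0, 13, 8, -17
Mean of differences = 0.6250
Numerator Σ(Δy_t−Δȳ)(Δy_{t+1}−Δȳ) = -57.5156
Denominator Σ(Δy_t−Δȳ)² = 551.8750
r_1(Δy) = -57.5156 / 551.8750 = -0.104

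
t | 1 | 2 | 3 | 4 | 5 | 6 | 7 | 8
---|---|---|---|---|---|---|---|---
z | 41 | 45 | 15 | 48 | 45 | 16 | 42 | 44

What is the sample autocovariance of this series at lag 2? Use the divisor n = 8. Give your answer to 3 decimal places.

Mean z̄ = (41 + 45 + 15 + 48 + 45 + 16 + 42 + 44)/8 = 37.0000
Deviations: 4.0000, 8.0000, -22.0000, 11.0000, 8.0000, -21.0000, 5.0000, 7.0000
Σ_{t=1}^{6}(z_t−z̄)(z_{t+2}−z̄) = -514.0000
γ_2 = -514.0000 / 8 = -64.250

-64.250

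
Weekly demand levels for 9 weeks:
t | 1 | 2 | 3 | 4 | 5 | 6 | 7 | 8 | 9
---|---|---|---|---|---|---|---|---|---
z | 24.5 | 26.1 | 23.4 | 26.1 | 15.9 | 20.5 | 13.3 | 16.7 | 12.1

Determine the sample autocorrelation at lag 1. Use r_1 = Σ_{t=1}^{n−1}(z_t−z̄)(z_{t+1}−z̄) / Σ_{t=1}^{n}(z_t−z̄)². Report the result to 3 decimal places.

Mean z̄ = (24.5 + 26.1 + 23.4 + 26.1 + 15.9 + 20.5 + 13.3 + 16.7 + 12.1)/9 = 19.8444
Numerator Σ_{t=1}^{8}(z_t−z̄)(z_{t+1}−z̄) = 86.9869
Denominator Σ(z_t−z̄)² = 241.2622
r_1 = 86.9869 / 241.2622 = 0.361

0.361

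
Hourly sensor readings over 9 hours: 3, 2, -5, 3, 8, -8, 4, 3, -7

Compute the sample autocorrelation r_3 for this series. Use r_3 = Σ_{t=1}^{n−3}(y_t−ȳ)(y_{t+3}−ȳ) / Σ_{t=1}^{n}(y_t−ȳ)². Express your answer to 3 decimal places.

0.628

Mean ȳ = (3 + 2 − 5 + 3 + 8 − 8 + 4 + 3 − 7)/9 = 0.3333
Σ(y_t−ȳ)(y_{t+3}−ȳ) = (7.1111) + (12.7778) + (44.4444) + (9.7778) + (20.4444) + (61.1111) = 155.6667
Denominator Σ(y_t−ȳ)² = 248.0000
r_3 = 155.6667 / 248.0000 = 0.628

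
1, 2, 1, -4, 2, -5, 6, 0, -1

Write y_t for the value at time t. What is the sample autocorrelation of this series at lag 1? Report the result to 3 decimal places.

Mean ȳ = (1 + 2 + 1 − 4 + 2 − 5 + 6 + 0 − 1)/9 = 0.2222
Numerator Σ_{t=1}^{8}(y_t−ȳ)(y_{t+1}−ȳ) = -48.4938
Denominator Σ(y_t−ȳ)² = 87.5556
r_1 = -48.4938 / 87.5556 = -0.554

-0.554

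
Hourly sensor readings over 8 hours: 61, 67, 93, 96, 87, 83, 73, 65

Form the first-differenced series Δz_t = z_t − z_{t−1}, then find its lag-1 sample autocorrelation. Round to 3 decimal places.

First differences Δz: 6, 26, 3, -9, -4, -10, -8
Mean of differences = 0.5714
Numerator Σ(Δz_t−Δz̄)(Δz_{t+1}−Δz̄) = 359.2449
Denominator Σ(Δz_t−Δz̄)² = 979.7143
r_1(Δz) = 359.2449 / 979.7143 = 0.367

0.367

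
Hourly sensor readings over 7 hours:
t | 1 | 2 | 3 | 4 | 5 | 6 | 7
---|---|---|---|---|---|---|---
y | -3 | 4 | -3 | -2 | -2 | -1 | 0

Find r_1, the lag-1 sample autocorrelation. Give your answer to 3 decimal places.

Mean ȳ = (-3 + 4 − 3 − 2 − 2 − 1 + 0)/7 = -1.0000
Numerator Σ_{t=1}^{6}(y_t−ȳ)(y_{t+1}−ȳ) = -17.0000
Denominator Σ(y_t−ȳ)² = 36.0000
r_1 = -17.0000 / 36.0000 = -0.472

-0.472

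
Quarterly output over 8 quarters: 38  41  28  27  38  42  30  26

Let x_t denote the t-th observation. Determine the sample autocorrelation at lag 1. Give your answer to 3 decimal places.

0.105

Mean x̄ = (38 + 41 + 28 + 27 + 38 + 42 + 30 + 26)/8 = 33.7500
Deviations from mean: 4.2500, 7.2500, -5.7500, -6.7500, 4.2500, 8.2500, -3.7500, -7.7500
Numerator Σ_{t=1}^{7}(x_t−x̄)(x_{t+1}−x̄) = 32.4375
Denominator Σ(x_t−x̄)² = 309.5000
r_1 = 32.4375 / 309.5000 = 0.105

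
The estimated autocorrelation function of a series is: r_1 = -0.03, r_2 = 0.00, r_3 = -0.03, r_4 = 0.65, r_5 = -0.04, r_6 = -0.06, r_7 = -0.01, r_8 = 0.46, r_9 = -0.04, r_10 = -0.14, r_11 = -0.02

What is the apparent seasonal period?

The largest autocorrelation is r_4 = 0.65, with a weaker echo at lag 8 (0.46); the remaining lags stay at or below 0.00.
The dominant spike at lag 4 indicates a seasonal period of 4.

4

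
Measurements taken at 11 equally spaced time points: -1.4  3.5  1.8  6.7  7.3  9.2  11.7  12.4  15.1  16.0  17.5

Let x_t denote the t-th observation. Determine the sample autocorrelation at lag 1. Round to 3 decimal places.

Mean x̄ = (-1.4 + 3.5 + 1.8 + 6.7 + 7.3 + 9.2 + 11.7 + 12.4 + 15.1 + 16.0 + 17.5)/11 = 9.0727
Numerator Σ_{t=1}^{10}(x_t−x̄)(x_{t+1}−x̄) = 249.3883
Denominator Σ(x_t−x̄)² = 375.7218
r_1 = 249.3883 / 375.7218 = 0.664

0.664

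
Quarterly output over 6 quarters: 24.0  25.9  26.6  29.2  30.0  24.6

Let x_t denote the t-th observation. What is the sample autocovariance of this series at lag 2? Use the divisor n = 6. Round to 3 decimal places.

-1.225

Mean x̄ = (24.0 + 25.9 + 26.6 + 29.2 + 30.0 + 24.6)/6 = 26.7167
Deviations: -2.7167, -0.8167, -0.1167, 2.4833, 3.2833, -2.1167
Σ_{t=1}^{4}(x_t−x̄)(x_{t+2}−x̄) = -7.3506
γ_2 = -7.3506 / 6 = -1.225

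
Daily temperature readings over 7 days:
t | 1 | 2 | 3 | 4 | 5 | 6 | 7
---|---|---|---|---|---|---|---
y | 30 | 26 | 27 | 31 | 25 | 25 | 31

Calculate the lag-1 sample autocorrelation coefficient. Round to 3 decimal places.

-0.332

Mean ȳ = (30 + 26 + 27 + 31 + 25 + 25 + 31)/7 = 27.8571
Deviations from mean: 2.1429, -1.8571, -0.8571, 3.1429, -2.8571, -2.8571, 3.1429
Σ(y_t−ȳ)(y_{t+1}−ȳ) = (-3.9796) + (1.5918) + (-2.6939) + (-8.9796) + (8.1633) + (-8.9796) = -14.8776
Denominator Σ(y_t−ȳ)² = 44.8571
r_1 = -14.8776 / 44.8571 = -0.332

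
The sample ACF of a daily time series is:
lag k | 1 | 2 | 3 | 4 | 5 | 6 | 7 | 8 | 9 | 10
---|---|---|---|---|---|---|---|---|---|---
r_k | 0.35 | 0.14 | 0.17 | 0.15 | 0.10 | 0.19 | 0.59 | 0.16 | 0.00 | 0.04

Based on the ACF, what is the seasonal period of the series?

7

The largest autocorrelation is r_7 = 0.59; the remaining lags stay at or below 0.35. The elevated value at lag 1 (0.35), dropping to 0.14 at lag 2, reflects decaying short-term dependence rather than seasonality.
The dominant spike at lag 7 indicates a seasonal period of 7.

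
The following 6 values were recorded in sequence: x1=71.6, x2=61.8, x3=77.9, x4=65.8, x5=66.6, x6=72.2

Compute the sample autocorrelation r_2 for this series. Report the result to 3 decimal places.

Mean x̄ = (71.6 + 61.8 + 77.9 + 65.8 + 66.6 + 72.2)/6 = 69.3167
Deviations from mean: 2.2833, -7.5167, 8.5833, -3.5167, -2.7167, 2.8833
Numerator Σ_{t=1}^{4}(x_t−x̄)(x_{t+2}−x̄) = 12.5744
Denominator Σ(x_t−x̄)² = 163.4483
r_2 = 12.5744 / 163.4483 = 0.077

0.077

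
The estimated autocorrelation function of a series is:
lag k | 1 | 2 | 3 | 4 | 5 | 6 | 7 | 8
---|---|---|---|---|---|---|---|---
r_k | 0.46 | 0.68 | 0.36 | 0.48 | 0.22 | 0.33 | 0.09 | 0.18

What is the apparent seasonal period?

The largest autocorrelation is r_2 = 0.68, with a weaker echo at lag 4 (0.48); the remaining lags stay at or below 0.46.
The dominant spike at lag 2 indicates a seasonal period of 2.

2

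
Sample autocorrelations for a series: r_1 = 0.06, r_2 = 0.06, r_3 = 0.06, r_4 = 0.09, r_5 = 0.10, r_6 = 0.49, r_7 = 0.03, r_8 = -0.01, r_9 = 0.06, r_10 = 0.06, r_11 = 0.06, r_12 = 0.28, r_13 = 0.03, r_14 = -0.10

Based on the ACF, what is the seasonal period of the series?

6

The largest autocorrelation is r_6 = 0.49, with a weaker echo at lag 12 (0.28); the remaining lags stay at or below 0.10.
The dominant spike at lag 6 indicates a seasonal period of 6.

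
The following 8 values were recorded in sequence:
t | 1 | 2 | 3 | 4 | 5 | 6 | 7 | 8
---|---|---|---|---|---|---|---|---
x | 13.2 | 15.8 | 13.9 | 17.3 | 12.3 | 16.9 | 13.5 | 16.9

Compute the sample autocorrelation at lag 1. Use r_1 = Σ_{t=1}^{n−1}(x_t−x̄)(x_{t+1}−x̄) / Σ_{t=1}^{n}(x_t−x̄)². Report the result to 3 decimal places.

-0.807

Mean x̄ = (13.2 + 15.8 + 13.9 + 17.3 + 12.3 + 16.9 + 13.5 + 16.9)/8 = 14.9750
Σ(x_t−x̄)(x_{t+1}−x̄) = (-1.4644) + (-0.8869) + (-2.4994) + (-6.2194) + (-5.1494) + (-2.8394) + (-2.8394) = -21.8981
Denominator Σ(x_t−x̄)² = 27.1350
r_1 = -21.8981 / 27.1350 = -0.807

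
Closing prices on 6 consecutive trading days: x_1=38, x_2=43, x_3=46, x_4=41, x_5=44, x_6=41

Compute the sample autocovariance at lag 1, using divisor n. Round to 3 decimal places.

Mean x̄ = (38 + 43 + 46 + 41 + 44 + 41)/6 = 42.1667
Σ_{t=1}^{5}(x_t−x̄)(x_{t+1}−x̄) = -9.0278
γ_1 = -9.0278 / 6 = -1.505

-1.505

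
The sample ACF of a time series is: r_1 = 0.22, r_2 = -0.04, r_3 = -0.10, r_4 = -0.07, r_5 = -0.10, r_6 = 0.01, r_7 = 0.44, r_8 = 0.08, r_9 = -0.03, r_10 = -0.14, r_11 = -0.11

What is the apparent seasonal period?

7

The largest autocorrelation is r_7 = 0.44; the remaining lags stay at or below 0.22.
The dominant spike at lag 7 indicates a seasonal period of 7.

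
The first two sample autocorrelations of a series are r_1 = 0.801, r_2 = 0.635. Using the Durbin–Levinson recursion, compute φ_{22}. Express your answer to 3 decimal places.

-0.018

φ_{22} = (r_2 − r_1²) / (1 − r_1²)
r_1² = (0.801)² = 0.641601
Numerator = 0.635 − 0.6416 = -0.0066; denominator = 1 − 0.6416 = 0.3584
φ_{22} = -0.0066 / 0.3584 = -0.018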